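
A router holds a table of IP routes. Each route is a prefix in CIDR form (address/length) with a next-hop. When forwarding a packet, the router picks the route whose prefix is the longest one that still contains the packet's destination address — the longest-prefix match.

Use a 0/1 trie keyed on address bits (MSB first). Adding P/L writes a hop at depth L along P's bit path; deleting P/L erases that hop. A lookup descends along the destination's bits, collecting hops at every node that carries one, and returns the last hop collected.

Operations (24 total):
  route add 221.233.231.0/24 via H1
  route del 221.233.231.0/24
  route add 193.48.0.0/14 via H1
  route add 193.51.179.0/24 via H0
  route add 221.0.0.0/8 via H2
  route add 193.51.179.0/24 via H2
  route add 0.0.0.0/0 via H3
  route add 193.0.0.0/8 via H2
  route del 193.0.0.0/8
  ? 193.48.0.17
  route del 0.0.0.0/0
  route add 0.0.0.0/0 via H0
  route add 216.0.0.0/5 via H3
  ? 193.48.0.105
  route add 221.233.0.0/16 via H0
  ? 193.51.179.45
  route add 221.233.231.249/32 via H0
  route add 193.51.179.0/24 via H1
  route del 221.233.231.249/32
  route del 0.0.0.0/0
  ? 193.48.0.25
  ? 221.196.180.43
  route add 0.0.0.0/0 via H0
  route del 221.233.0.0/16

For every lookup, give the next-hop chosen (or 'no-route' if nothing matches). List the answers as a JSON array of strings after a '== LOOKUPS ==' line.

Process each operation:
  add 221.233.231.0/24 -> H1 at depth 24
  - 221.233.231.0/24 clear@24
  add 193.48.0.0/14 -> H1 at depth 14
  add 193.51.179.0/24 -> H0 at depth 24
  add 221.0.0.0/8 -> H2 at depth 8
  add 193.51.179.0/24 -> H2 at depth 24
  add 0.0.0.0/0 -> H3 at depth 0
  add 193.0.0.0/8 -> H2 at depth 8
  - 193.0.0.0/8 clear@8
  ? 193.48.0.17  path d0:H3→d1:-→d2:-→d3:-→d4:-→d5:-→d6:-→d7:-→d8:-→d9:-→d10:-→d11:-→d12:-→d13:-→d14:H1  best=H1
  - 0.0.0.0/0 clear@0
  add 0.0.0.0/0 -> H0 at depth 0
  add 216.0.0.0/5 -> H3 at depth 5
  ? 193.48.0.105  path d0:H0→d1:-→d2:-→d3:-→d4:-→d5:-→d6:-→d7:-→d8:-→d9:-→d10:-→d11:-→d12:-→d13:-→d14:H1  best=H1
  add 221.233.0.0/16 -> H0 at depth 16
  ? 193.51.179.45  path d0:H0→d1:-→d2:-→d3:-→d4:-→d5:-→d6:-→d7:-→d8:-→d9:-→d10:-→d11:-→d12:-→d13:-→d14:H1→d15:-→d16:-→d17:-→d18:-→d19:-→d20:-→d21:-→d22:-→d23:-→d24:H2  best=H2
  add 221.233.231.249/32 -> H0 at depth 32
  add 193.51.179.0/24 -> H1 at depth 24
  - 221.233.231.249/32 clear@32
  - 0.0.0.0/0 clear@0
  ? 193.48.0.25  path d0:-→d1:-→d2:-→d3:-→d4:-→d5:-→d6:-→d7:-→d8:-→d9:-→d10:-→d11:-→d12:-→d13:-→d14:H1  best=H1
  ? 221.196.180.43  path d0:-→d1:-→d2:-→d3:-→d4:-→d5:H3→d6:-→d7:-→d8:H2→d9:-→d10:-  best=H2
  add 0.0.0.0/0 -> H0 at depth 0
  - 221.233.0.0/16 clear@16

== LOOKUPS ==
["H1","H1","H2","H1","H2"]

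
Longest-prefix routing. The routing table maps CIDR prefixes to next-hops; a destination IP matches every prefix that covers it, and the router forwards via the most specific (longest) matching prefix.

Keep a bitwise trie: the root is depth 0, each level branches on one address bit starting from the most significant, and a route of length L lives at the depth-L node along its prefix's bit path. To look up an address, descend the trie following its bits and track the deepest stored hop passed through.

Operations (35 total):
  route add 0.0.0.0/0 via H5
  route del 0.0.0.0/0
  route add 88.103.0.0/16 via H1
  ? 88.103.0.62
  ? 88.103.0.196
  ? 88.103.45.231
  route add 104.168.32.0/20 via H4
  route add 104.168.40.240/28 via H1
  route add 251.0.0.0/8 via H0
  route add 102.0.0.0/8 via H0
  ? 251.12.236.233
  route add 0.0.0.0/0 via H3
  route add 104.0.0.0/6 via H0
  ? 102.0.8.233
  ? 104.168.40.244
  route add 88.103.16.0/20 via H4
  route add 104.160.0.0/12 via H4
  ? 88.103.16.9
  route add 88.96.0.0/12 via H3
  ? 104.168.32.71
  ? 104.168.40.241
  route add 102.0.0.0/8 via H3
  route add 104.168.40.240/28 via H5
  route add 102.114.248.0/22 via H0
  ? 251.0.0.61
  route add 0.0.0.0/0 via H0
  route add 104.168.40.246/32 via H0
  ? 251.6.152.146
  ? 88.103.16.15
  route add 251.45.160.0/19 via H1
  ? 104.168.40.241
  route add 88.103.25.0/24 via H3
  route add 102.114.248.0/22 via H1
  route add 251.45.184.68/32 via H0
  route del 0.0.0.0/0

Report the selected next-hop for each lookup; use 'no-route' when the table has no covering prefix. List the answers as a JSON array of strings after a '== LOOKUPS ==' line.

Apply in order:
  + 0.0.0.0/0 (H5) depth=0
  del 0.0.0.0/0 (clear depth 0)
  + 88.103.0.0/16 (H1) depth=16
  lookup 88.103.0.62: bits 0101100001100111 walk d0:-→d1:-→d2:-→d3:-→d4:-→d5:-→d6:-→d7:-→d8:-→d9:-→d10:-→d11:-→d12:-→d13:-→d14:-→d15:-→d16:H1 -> H1
  lookup 88.103.0.196: bits 0101100001100111 walk d0:-→d1:-→d2:-→d3:-→d4:-→d5:-→d6:-→d7:-→d8:-→d9:-→d10:-→d11:-→d12:-→d13:-→d14:-→d15:-→d16:H1 -> H1
  lookup 88.103.45.231: bits 0101100001100111 walk d0:-→d1:-→d2:-→d3:-→d4:-→d5:-→d6:-→d7:-→d8:-→d9:-→d10:-→d11:-→d12:-→d13:-→d14:-→d15:-→d16:H1 -> H1
  + 104.168.32.0/20 (H4) depth=20
  + 104.168.40.240/28 (H1) depth=28
  + 251.0.0.0/8 (H0) depth=8
  + 102.0.0.0/8 (H0) depth=8
  lookup 251.12.236.233: bits 11111011 walk d0:-→d1:-→d2:-→d3:-→d4:-→d5:-→d6:-→d7:-→d8:H0 -> H0
  + 0.0.0.0/0 (H3) depth=0
  + 104.0.0.0/6 (H0) depth=6
  lookup 102.0.8.233: bits 01100110 walk d0:H3→d1:-→d2:-→d3:-→d4:-→d5:-→d6:-→d7:-→d8:H0 -> H0
  lookup 104.168.40.244: bits 0110100010101000001010001111 walk d0:H3→d1:-→d2:-→d3:-→d4:-→d5:-→d6:H0→d7:-→d8:-→d9:-→d10:-→d11:-→d12:-→d13:-→d14:-→d15:-→d16:-→d17:-→d18:-→d19:-→d20:H4→d21:-→d22:-→d23:-→d24:-→d25:-→d26:-→d27:-→d28:H1 -> H1
  + 88.103.16.0/20 (H4) depth=20
  + 104.160.0.0/12 (H4) depth=12
  lookup 88.103.16.9: bits 01011000011001110001 walk d0:H3→d1:-→d2:-→d3:-→d4:-→d5:-→d6:-→d7:-→d8:-→d9:-→d10:-→d11:-→d12:-→d13:-→d14:-→d15:-→d16:H1→d17:-→d18:-→d19:-→d20:H4 -> H4
  + 88.96.0.0/12 (H3) depth=12
  lookup 104.168.32.71: bits 01101000101010000010 walk d0:H3→d1:-→d2:-→d3:-→d4:-→d5:-→d6:H0→d7:-→d8:-→d9:-→d10:-→d11:-→d12:H4→d13:-→d14:-→d15:-→d16:-→d17:-→d18:-→d19:-→d20:H4 -> H4
  lookup 104.168.40.241: bits 0110100010101000001010001111 walk d0:H3→d1:-→d2:-→d3:-→d4:-→d5:-→d6:H0→d7:-→d8:-→d9:-→d10:-→d11:-→d12:H4→d13:-→d14:-→d15:-→d16:-→d17:-→d18:-→d19:-→d20:H4→d21:-→d22:-→d23:-→d24:-→d25:-→d26:-→d27:-→d28:H1 -> H1
  + 102.0.0.0/8 (H3) depth=8
  + 104.168.40.240/28 (H5) depth=28
  + 102.114.248.0/22 (H0) depth=22
  lookup 251.0.0.61: bits 11111011 walk d0:H3→d1:-→d2:-→d3:-→d4:-→d5:-→d6:-→d7:-→d8:H0 -> H0
  + 0.0.0.0/0 (H0) depth=0
  + 104.168.40.246/32 (H0) depth=32
  lookup 251.6.152.146: bits 11111011 walk d0:H0→d1:-→d2:-→d3:-→d4:-→d5:-→d6:-→d7:-→d8:H0 -> H0
  lookup 88.103.16.15: bits 01011000011001110001 walk d0:H0→d1:-→d2:-→d3:-→d4:-→d5:-→d6:-→d7:-→d8:-→d9:-→d10:-→d11:-→d12:H3→d13:-→d14:-→d15:-→d16:H1→d17:-→d18:-→d19:-→d20:H4 -> H4
  + 251.45.160.0/19 (H1) depth=19
  lookup 104.168.40.241: bits 01101000101010000010100011110 walk d0:H0→d1:-→d2:-→d3:-→d4:-→d5:-→d6:H0→d7:-→d8:-→d9:-→d10:-→d11:-→d12:H4→d13:-→d14:-→d15:-→d16:-→d17:-→d18:-→d19:-→d20:H4→d21:-→d22:-→d23:-→d24:-→d25:-→d26:-→d27:-→d28:H5→d29:- -> H5
  + 88.103.25.0/24 (H3) depth=24
  + 102.114.248.0/22 (H1) depth=22
  + 251.45.184.68/32 (H0) depth=32
  del 0.0.0.0/0 (clear depth 0)

== LOOKUPS ==
["H1","H1","H1","H0","H0","H1","H4","H4","H1","H0","H0","H4","H5"]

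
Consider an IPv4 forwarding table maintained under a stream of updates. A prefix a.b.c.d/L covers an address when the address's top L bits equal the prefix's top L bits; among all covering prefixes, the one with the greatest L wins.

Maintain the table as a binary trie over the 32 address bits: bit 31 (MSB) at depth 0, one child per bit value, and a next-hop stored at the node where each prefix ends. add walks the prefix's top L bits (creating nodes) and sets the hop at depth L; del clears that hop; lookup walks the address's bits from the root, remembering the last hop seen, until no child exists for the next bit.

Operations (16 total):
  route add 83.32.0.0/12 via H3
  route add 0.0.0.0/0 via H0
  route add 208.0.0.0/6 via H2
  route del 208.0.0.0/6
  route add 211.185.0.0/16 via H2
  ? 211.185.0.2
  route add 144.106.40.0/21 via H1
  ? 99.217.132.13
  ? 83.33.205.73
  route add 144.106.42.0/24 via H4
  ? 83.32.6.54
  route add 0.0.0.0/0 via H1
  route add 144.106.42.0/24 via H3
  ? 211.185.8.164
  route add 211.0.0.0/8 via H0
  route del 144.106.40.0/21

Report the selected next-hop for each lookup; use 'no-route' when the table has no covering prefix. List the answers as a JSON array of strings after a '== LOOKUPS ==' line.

Apply in order:
  add 83.32.0.0/12 -> H3 at depth 12
  add 0.0.0.0/0 -> H0 at depth 0
  add 208.0.0.0/6 -> H2 at depth 6
  - 208.0.0.0/6 clear@6
  add 211.185.0.0/16 -> H2 at depth 16
  ? 211.185.0.2  path d0:H0→d1:-→d2:-→d3:-→d4:-→d5:-→d6:-→d7:-→d8:-→d9:-→d10:-→d11:-→d12:-→d13:-→d14:-→d15:-→d16:H2  best=H2
  add 144.106.40.0/21 -> H1 at depth 21
  ? 99.217.132.13  path d0:H0→d1:-→d2:-  best=H0
  ? 83.33.205.73  path d0:H0→d1:-→d2:-→d3:-→d4:-→d5:-→d6:-→d7:-→d8:-→d9:-→d10:-→d11:-→d12:H3  best=H3
  add 144.106.42.0/24 -> H4 at depth 24
  ? 83.32.6.54  path d0:H0→d1:-→d2:-→d3:-→d4:-→d5:-→d6:-→d7:-→d8:-→d9:-→d10:-→d11:-→d12:H3  best=H3
  add 0.0.0.0/0 -> H1 at depth 0
  add 144.106.42.0/24 -> H3 at depth 24
  ? 211.185.8.164  path d0:H1→d1:-→d2:-→d3:-→d4:-→d5:-→d6:-→d7:-→d8:-→d9:-→d10:-→d11:-→d12:-→d13:-→d14:-→d15:-→d16:H2  best=H2
  add 211.0.0.0/8 -> H0 at depth 8
  - 144.106.40.0/21 clear@21

== LOOKUPS ==
["H2","H0","H3","H3","H2"]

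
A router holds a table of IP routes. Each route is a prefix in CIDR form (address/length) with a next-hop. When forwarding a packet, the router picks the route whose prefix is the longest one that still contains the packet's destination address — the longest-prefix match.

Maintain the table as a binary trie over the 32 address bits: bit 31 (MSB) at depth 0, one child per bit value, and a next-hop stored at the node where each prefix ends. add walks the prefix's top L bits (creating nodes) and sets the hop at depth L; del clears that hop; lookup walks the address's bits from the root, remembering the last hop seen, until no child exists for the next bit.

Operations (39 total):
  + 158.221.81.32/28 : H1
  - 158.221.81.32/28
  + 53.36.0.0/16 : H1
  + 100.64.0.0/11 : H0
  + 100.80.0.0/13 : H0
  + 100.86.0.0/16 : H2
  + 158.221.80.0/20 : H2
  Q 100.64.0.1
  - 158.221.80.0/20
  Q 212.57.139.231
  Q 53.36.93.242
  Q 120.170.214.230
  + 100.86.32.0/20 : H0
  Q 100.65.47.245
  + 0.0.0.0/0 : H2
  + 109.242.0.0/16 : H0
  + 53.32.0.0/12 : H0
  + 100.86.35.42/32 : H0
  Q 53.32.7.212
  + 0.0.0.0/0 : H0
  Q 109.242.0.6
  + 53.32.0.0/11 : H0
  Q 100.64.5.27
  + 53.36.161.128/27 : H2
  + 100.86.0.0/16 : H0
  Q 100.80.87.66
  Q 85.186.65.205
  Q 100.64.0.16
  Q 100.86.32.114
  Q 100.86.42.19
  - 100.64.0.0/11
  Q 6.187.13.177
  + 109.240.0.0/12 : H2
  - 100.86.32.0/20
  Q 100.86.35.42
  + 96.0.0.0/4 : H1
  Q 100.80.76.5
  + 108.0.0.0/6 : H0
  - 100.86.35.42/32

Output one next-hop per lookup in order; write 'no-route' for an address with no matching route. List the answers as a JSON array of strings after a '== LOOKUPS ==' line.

Process each operation:
  + 158.221.81.32/28 (H1) depth=28
  - 158.221.81.32/28 clear@28
  + 53.36.0.0/16 (H1) depth=16
  + 100.64.0.0/11 (H0) depth=11
  + 100.80.0.0/13 (H0) depth=13
  + 100.86.0.0/16 (H2) depth=16
  + 158.221.80.0/20 (H2) depth=20
  lookup 100.64.0.1: bits 01100100010 walk d0:-→d1:-→d2:-→d3:-→d4:-→d5:-→d6:-→d7:-→d8:-→d9:-→d10:-→d11:H0 -> H0
  - 158.221.80.0/20 clear@20
  lookup 212.57.139.231: bits 1 walk d0:-→d1:- -> no-route
  lookup 53.36.93.242: bits 0011010100100100 walk d0:-→d1:-→d2:-→d3:-→d4:-→d5:-→d6:-→d7:-→d8:-→d9:-→d10:-→d11:-→d12:-→d13:-→d14:-→d15:-→d16:H1 -> H1
  lookup 120.170.214.230: bits 011 walk d0:-→d1:-→d2:-→d3:- -> no-route
  + 100.86.32.0/20 (H0) depth=20
  lookup 100.65.47.245: bits 01100100010 walk d0:-→d1:-→d2:-→d3:-→d4:-→d5:-→d6:-→d7:-→d8:-→d9:-→d10:-→d11:H0 -> H0
  + 0.0.0.0/0 (H2) depth=0
  + 109.242.0.0/16 (H0) depth=16
  + 53.32.0.0/12 (H0) depth=12
  + 100.86.35.42/32 (H0) depth=32
  lookup 53.32.7.212: bits 0011010100100 walk d0:H2→d1:-→d2:-→d3:-→d4:-→d5:-→d6:-→d7:-→d8:-→d9:-→d10:-→d11:-→d12:H0→d13:- -> H0
  + 0.0.0.0/0 (H0) depth=0
  lookup 109.242.0.6: bits 0110110111110010 walk d0:H0→d1:-→d2:-→d3:-→d4:-→d5:-→d6:-→d7:-→d8:-→d9:-→d10:-→d11:-→d12:-→d13:-→d14:-→d15:-→d16:H0 -> H0
  + 53.32.0.0/11 (H0) depth=11
  lookup 100.64.5.27: bits 01100100010 walk d0:H0→d1:-→d2:-→d3:-→d4:-→d5:-→d6:-→d7:-→d8:-→d9:-→d10:-→d11:H0 -> H0
  + 53.36.161.128/27 (H2) depth=27
  + 100.86.0.0/16 (H0) depth=16
  lookup 100.80.87.66: bits 0110010001010 walk d0:H0→d1:-→d2:-→d3:-→d4:-→d5:-→d6:-→d7:-→d8:-→d9:-→d10:-→d11:H0→d12:-→d13:H0 -> H0
  lookup 85.186.65.205: bits 01 walk d0:H0→d1:-→d2:- -> H0
  lookup 100.64.0.16: bits 01100100010 walk d0:H0→d1:-→d2:-→d3:-→d4:-→d5:-→d6:-→d7:-→d8:-→d9:-→d10:-→d11:H0 -> H0
  lookup 100.86.32.114: bits 0110010001010110001000 walk d0:H0→d1:-→d2:-→d3:-→d4:-→d5:-→d6:-→d7:-→d8:-→d9:-→d10:-→d11:H0→d12:-→d13:H0→d14:-→d15:-→d16:H0→d17:-→d18:-→d19:-→d20:H0→d21:-→d22:- -> H0
  lookup 100.86.42.19: bits 01100100010101100010 walk d0:H0→d1:-→d2:-→d3:-→d4:-→d5:-→d6:-→d7:-→d8:-→d9:-→d10:-→d11:H0→d12:-→d13:H0→d14:-→d15:-→d16:H0→d17:-→d18:-→d19:-→d20:H0 -> H0
  - 100.64.0.0/11 clear@11
  lookup 6.187.13.177: bits 00 walk d0:H0→d1:-→d2:- -> H0
  + 109.240.0.0/12 (H2) depth=12
  - 100.86.32.0/20 clear@20
  lookup 100.86.35.42: bits 01100100010101100010001100101010 walk d0:H0→d1:-→d2:-→d3:-→d4:-→d5:-→d6:-→d7:-→d8:-→d9:-→d10:-→d11:-→d12:-→d13:H0→d14:-→d15:-→d16:H0→d17:-→d18:-→d19:-→d20:-→d21:-→d22:-→d23:-→d24:-→d25:-→d26:-→d27:-→d28:-→d29:-→d30:-→d31:-→d32:H0 -> H0
  + 96.0.0.0/4 (H1) depth=4
  lookup 100.80.76.5: bits 0110010001010 walk d0:H0→d1:-→d2:-→d3:-→d4:H1→d5:-→d6:-→d7:-→d8:-→d9:-→d10:-→d11:-→d12:-→d13:H0 -> H0
  + 108.0.0.0/6 (H0) depth=6
  - 100.86.35.42/32 clear@32

== LOOKUPS ==
["H0","no-route","H1","no-route","H0","H0","H0","H0","H0","H0","H0","H0","H0","H0","H0","H0"]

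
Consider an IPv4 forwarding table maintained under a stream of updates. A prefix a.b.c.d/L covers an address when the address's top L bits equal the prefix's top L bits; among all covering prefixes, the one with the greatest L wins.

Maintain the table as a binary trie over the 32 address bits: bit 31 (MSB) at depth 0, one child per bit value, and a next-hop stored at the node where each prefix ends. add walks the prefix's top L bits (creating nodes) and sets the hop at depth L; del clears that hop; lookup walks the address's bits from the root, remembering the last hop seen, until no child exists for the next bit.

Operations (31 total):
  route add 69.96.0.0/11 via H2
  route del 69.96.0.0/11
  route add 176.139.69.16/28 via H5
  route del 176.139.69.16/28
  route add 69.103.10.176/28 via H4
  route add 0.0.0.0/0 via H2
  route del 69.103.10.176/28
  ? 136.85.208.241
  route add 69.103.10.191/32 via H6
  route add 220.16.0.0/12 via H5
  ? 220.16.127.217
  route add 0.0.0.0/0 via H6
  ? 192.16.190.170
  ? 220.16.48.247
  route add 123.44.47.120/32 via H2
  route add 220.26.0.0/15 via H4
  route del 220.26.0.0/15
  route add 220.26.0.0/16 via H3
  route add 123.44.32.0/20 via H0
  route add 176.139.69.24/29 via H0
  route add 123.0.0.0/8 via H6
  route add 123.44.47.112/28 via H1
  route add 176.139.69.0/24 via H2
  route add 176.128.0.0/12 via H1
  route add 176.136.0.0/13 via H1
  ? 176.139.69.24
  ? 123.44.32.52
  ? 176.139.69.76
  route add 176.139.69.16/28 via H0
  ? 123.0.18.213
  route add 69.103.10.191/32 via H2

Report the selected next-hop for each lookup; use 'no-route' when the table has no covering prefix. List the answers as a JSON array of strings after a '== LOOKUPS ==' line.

Process each operation:
  add 69.96.0.0/11 -> H2 at depth 11
  - 69.96.0.0/11 clear@11
  add 176.139.69.16/28 -> H5 at depth 28
  - 176.139.69.16/28 clear@28
  add 69.103.10.176/28 -> H4 at depth 28
  add 0.0.0.0/0 -> H2 at depth 0
  - 69.103.10.176/28 clear@28
  ? 136.85.208.241  path d0:H2→d1:-→d2:-  best=H2
  add 69.103.10.191/32 -> H6 at depth 32
  add 220.16.0.0/12 -> H5 at depth 12
  ? 220.16.127.217  path d0:H2→d1:-→d2:-→d3:-→d4:-→d5:-→d6:-→d7:-→d8:-→d9:-→d10:-→d11:-→d12:H5  best=H5
  add 0.0.0.0/0 -> H6 at depth 0
  ? 192.16.190.170  path d0:H6→d1:-→d2:-→d3:-  best=H6
  ? 220.16.48.247  path d0:H6→d1:-→d2:-→d3:-→d4:-→d5:-→d6:-→d7:-→d8:-→d9:-→d10:-→d11:-→d12:H5  best=H5
  add 123.44.47.120/32 -> H2 at depth 32
  add 220.26.0.0/15 -> H4 at depth 15
  - 220.26.0.0/15 clear@15
  add 220.26.0.0/16 -> H3 at depth 16
  add 123.44.32.0/20 -> H0 at depth 20
  add 176.139.69.24/29 -> H0 at depth 29
  add 123.0.0.0/8 -> H6 at depth 8
  add 123.44.47.112/28 -> H1 at depth 28
  add 176.139.69.0/24 -> H2 at depth 24
  add 176.128.0.0/12 -> H1 at depth 12
  add 176.136.0.0/13 -> H1 at depth 13
  ? 176.139.69.24  path d0:H6→d1:-→d2:-→d3:-→d4:-→d5:-→d6:-→d7:-→d8:-→d9:-→d10:-→d11:-→d12:H1→d13:H1→d14:-→d15:-→d16:-→d17:-→d18:-→d19:-→d20:-→d21:-→d22:-→d23:-→d24:H2→d25:-→d26:-→d27:-→d28:-→d29:H0  best=H0
  ? 123.44.32.52  path d0:H6→d1:-→d2:-→d3:-→d4:-→d5:-→d6:-→d7:-→d8:H6→d9:-→d10:-→d11:-→d12:-→d13:-→d14:-→d15:-→d16:-→d17:-→d18:-→d19:-→d20:H0  best=H0
  ? 176.139.69.76  path d0:H6→d1:-→d2:-→d3:-→d4:-→d5:-→d6:-→d7:-→d8:-→d9:-→d10:-→d11:-→d12:H1→d13:H1→d14:-→d15:-→d16:-→d17:-→d18:-→d19:-→d20:-→d21:-→d22:-→d23:-→d24:H2→d25:-  best=H2
  add 176.139.69.16/28 -> H0 at depth 28
  ? 123.0.18.213  path d0:H6→d1:-→d2:-→d3:-→d4:-→d5:-→d6:-→d7:-→d8:H6→d9:-→d10:-  best=H6
  add 69.103.10.191/32 -> H2 at depth 32

== LOOKUPS ==
["H2","H5","H6","H5","H0","H0","H2","H6"]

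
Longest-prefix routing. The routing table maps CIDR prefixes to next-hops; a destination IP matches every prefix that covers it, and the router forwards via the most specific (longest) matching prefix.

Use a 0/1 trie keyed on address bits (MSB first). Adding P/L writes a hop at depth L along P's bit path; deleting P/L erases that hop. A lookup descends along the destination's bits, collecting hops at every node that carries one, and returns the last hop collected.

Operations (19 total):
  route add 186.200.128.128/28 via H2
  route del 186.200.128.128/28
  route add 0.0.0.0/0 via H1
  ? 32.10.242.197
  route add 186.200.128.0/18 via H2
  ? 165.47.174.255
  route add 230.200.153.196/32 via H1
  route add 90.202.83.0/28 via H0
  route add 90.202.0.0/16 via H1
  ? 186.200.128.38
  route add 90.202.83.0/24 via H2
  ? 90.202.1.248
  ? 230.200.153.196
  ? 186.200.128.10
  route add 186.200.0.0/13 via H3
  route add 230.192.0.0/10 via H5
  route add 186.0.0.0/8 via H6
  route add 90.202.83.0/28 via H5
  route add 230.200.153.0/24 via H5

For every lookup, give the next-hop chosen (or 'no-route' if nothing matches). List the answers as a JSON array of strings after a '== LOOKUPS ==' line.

Apply in order:
  + 186.200.128.128/28 (H2) depth=28
  del 186.200.128.128/28 (clear depth 28)
  + 0.0.0.0/0 (H1) depth=0
  ? 32.10.242.197  path d0:H1  best=H1
  + 186.200.128.0/18 (H2) depth=18
  ? 165.47.174.255  path d0:H1→d1:-→d2:-→d3:-  best=H1
  + 230.200.153.196/32 (H1) depth=32
  + 90.202.83.0/28 (H0) depth=28
  + 90.202.0.0/16 (H1) depth=16
  ? 186.200.128.38  path d0:H1→d1:-→d2:-→d3:-→d4:-→d5:-→d6:-→d7:-→d8:-→d9:-→d10:-→d11:-→d12:-→d13:-→d14:-→d15:-→d16:-→d17:-→d18:H2→d19:-→d20:-→d21:-→d22:-→d23:-→d24:-  best=H2
  + 90.202.83.0/24 (H2) depth=24
  ? 90.202.1.248  path d0:H1→d1:-→d2:-→d3:-→d4:-→d5:-→d6:-→d7:-→d8:-→d9:-→d10:-→d11:-→d12:-→d13:-→d14:-→d15:-→d16:H1→d17:-  best=H1
  ? 230.200.153.196  path d0:H1→d1:-→d2:-→d3:-→d4:-→d5:-→d6:-→d7:-→d8:-→d9:-→d10:-→d11:-→d12:-→d13:-→d14:-→d15:-→d16:-→d17:-→d18:-→d19:-→d20:-→d21:-→d22:-→d23:-→d24:-→d25:-→d26:-→d27:-→d28:-→d29:-→d30:-→d31:-→d32:H1  best=H1
  ? 186.200.128.10  path d0:H1→d1:-→d2:-→d3:-→d4:-→d5:-→d6:-→d7:-→d8:-→d9:-→d10:-→d11:-→d12:-→d13:-→d14:-→d15:-→d16:-→d17:-→d18:H2→d19:-→d20:-→d21:-→d22:-→d23:-→d24:-  best=H2
  + 186.200.0.0/13 (H3) depth=13
  + 230.192.0.0/10 (H5) depth=10
  + 186.0.0.0/8 (H6) depth=8
  + 90.202.83.0/28 (H5) depth=28
  + 230.200.153.0/24 (H5) depth=24

== LOOKUPS ==
["H1","H1","H2","H1","H1","H2"]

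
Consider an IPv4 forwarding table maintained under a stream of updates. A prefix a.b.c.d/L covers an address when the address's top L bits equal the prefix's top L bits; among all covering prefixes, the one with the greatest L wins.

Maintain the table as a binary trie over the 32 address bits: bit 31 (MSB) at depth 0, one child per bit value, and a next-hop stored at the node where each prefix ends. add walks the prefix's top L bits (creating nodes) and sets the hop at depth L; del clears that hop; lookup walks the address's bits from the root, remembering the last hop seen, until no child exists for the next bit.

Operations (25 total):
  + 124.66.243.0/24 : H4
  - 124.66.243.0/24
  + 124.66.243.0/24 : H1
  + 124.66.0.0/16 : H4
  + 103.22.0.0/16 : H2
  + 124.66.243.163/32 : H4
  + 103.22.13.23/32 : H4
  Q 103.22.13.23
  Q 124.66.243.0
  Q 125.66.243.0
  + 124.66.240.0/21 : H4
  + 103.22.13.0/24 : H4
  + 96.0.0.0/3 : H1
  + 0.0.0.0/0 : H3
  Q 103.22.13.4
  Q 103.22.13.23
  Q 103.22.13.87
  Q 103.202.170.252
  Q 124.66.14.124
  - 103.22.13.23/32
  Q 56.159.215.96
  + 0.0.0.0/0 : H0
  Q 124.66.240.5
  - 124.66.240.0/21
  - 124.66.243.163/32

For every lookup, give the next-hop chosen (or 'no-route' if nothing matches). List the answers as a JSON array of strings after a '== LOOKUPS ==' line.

Trace:
  add 124.66.243.0/24 -> H4 at depth 24
  - 124.66.243.0/24 clear@24
  add 124.66.243.0/24 -> H1 at depth 24
  add 124.66.0.0/16 -> H4 at depth 16
  add 103.22.0.0/16 -> H2 at depth 16
  add 124.66.243.163/32 -> H4 at depth 32
  add 103.22.13.23/32 -> H4 at depth 32
  Q 103.22.13.23: descend 01100111000101100000110100010111 ; hops seen [H2,H4] ; pick H4
  Q 124.66.243.0: descend 011111000100001011110011 ; hops seen [H4,H1] ; pick H1
  Q 125.66.243.0: descend 0111110 ; hops seen [∅] ; pick no-route
  add 124.66.240.0/21 -> H4 at depth 21
  add 103.22.13.0/24 -> H4 at depth 24
  add 96.0.0.0/3 -> H1 at depth 3
  add 0.0.0.0/0 -> H3 at depth 0
  Q 103.22.13.4: descend 011001110001011000001101000 ; hops seen [H3,H1,H2,H4] ; pick H4
  Q 103.22.13.23: descend 01100111000101100000110100010111 ; hops seen [H3,H1,H2,H4,H4] ; pick H4
  Q 103.22.13.87: descend 0110011100010110000011010 ; hops seen [H3,H1,H2,H4] ; pick H4
  Q 103.202.170.252: descend 01100111 ; hops seen [H3,H1] ; pick H1
  Q 124.66.14.124: descend 0111110001000010 ; hops seen [H3,H1,H4] ; pick H4
  - 103.22.13.23/32 clear@32
  Q 56.159.215.96: descend 0 ; hops seen [H3] ; pick H3
  add 0.0.0.0/0 -> H0 at depth 0
  Q 124.66.240.5: descend 0111110001000010111100 ; hops seen [H0,H1,H4,H4] ; pick H4
  - 124.66.240.0/21 clear@21
  - 124.66.243.163/32 clear@32

== LOOKUPS ==
["H4","H1","no-route","H4","H4","H4","H1","H4","H3","H4"]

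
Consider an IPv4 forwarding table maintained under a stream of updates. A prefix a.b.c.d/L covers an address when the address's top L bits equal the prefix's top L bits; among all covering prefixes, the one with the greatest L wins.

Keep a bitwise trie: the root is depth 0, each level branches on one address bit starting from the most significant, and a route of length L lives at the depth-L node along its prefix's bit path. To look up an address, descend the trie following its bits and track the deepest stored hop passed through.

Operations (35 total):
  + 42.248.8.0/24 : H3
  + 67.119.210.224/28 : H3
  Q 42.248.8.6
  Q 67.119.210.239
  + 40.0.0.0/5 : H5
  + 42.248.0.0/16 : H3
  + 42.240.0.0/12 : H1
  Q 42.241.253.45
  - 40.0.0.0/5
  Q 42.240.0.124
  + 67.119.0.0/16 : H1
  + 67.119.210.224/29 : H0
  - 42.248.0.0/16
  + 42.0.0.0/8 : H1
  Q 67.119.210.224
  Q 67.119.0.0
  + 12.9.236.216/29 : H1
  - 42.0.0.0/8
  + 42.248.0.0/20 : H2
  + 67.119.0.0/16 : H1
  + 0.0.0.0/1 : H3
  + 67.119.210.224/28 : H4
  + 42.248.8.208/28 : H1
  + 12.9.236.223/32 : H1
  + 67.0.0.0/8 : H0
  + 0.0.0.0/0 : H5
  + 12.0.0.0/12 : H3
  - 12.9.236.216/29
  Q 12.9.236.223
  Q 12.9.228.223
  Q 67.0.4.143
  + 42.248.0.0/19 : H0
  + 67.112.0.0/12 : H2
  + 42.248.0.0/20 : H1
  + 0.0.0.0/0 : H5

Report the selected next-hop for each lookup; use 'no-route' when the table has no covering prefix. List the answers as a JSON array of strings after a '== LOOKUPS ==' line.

Trace:
  add 42.248.8.0/24 -> H3 at depth 24
  add 67.119.210.224/28 -> H3 at depth 28
  ? 42.248.8.6  path d0:-→d1:-→d2:-→d3:-→d4:-→d5:-→d6:-→d7:-→d8:-→d9:-→d10:-→d11:-→d12:-→d13:-→d14:-→d15:-→d16:-→d17:-→d18:-→d19:-→d20:-→d21:-→d22:-→d23:-→d24:H3  best=H3
  ? 67.119.210.239  path d0:-→d1:-→d2:-→d3:-→d4:-→d5:-→d6:-→d7:-→d8:-→d9:-→d10:-→d11:-→d12:-→d13:-→d14:-→d15:-→d16:-→d17:-→d18:-→d19:-→d20:-→d21:-→d22:-→d23:-→d24:-→d25:-→d26:-→d27:-→d28:H3  best=H3
  add 40.0.0.0/5 -> H5 at depth 5
  add 42.248.0.0/16 -> H3 at depth 16
  add 42.240.0.0/12 -> H1 at depth 12
  ? 42.241.253.45  path d0:-→d1:-→d2:-→d3:-→d4:-→d5:H5→d6:-→d7:-→d8:-→d9:-→d10:-→d11:-→d12:H1  best=H1
  del 40.0.0.0/5 (clear depth 5)
  ? 42.240.0.124  path d0:-→d1:-→d2:-→d3:-→d4:-→d5:-→d6:-→d7:-→d8:-→d9:-→d10:-→d11:-→d12:H1  best=H1
  add 67.119.0.0/16 -> H1 at depth 16
  add 67.119.210.224/29 -> H0 at depth 29
  del 42.248.0.0/16 (clear depth 16)
  add 42.0.0.0/8 -> H1 at depth 8
  ? 67.119.210.224  path d0:-→d1:-→d2:-→d3:-→d4:-→d5:-→d6:-→d7:-→d8:-→d9:-→d10:-→d11:-→d12:-→d13:-→d14:-→d15:-→d16:H1→d17:-→d18:-→d19:-→d20:-→d21:-→d22:-→d23:-→d24:-→d25:-→d26:-→d27:-→d28:H3→d29:H0  best=H0
  ? 67.119.0.0  path d0:-→d1:-→d2:-→d3:-→d4:-→d5:-→d6:-→d7:-→d8:-→d9:-→d10:-→d11:-→d12:-→d13:-→d14:-→d15:-→d16:H1  best=H1
  add 12.9.236.216/29 -> H1 at depth 29
  del 42.0.0.0/8 (clear depth 8)
  add 42.248.0.0/20 -> H2 at depth 20
  add 67.119.0.0/16 -> H1 at depth 16
  add 0.0.0.0/1 -> H3 at depth 1
  add 67.119.210.224/28 -> H4 at depth 28
  add 42.248.8.208/28 -> H1 at depth 28
  add 12.9.236.223/32 -> H1 at depth 32
  add 67.0.0.0/8 -> H0 at depth 8
  add 0.0.0.0/0 -> H5 at depth 0
  add 12.0.0.0/12 -> H3 at depth 12
  del 12.9.236.216/29 (clear depth 29)
  ? 12.9.236.223  path d0:H5→d1:H3→d2:-→d3:-→d4:-→d5:-→d6:-→d7:-→d8:-→d9:-→d10:-→d11:-→d12:H3→d13:-→d14:-→d15:-→d16:-→d17:-→d18:-→d19:-→d20:-→d21:-→d22:-→d23:-→d24:-→d25:-→d26:-→d27:-→d28:-→d29:-→d30:-→d31:-→d32:H1  best=H1
  ? 12.9.228.223  path d0:H5→d1:H3→d2:-→d3:-→d4:-→d5:-→d6:-→d7:-→d8:-→d9:-→d10:-→d11:-→d12:H3→d13:-→d14:-→d15:-→d16:-→d17:-→d18:-→d19:-→d20:-  best=H3
  ? 67.0.4.143  path d0:H5→d1:H3→d2:-→d3:-→d4:-→d5:-→d6:-→d7:-→d8:H0→d9:-  best=H0
  add 42.248.0.0/19 -> H0 at depth 19
  add 67.112.0.0/12 -> H2 at depth 12
  add 42.248.0.0/20 -> H1 at depth 20
  add 0.0.0.0/0 -> H5 at depth 0

== LOOKUPS ==
["H3","H3","H1","H1","H0","H1","H1","H3","H0"]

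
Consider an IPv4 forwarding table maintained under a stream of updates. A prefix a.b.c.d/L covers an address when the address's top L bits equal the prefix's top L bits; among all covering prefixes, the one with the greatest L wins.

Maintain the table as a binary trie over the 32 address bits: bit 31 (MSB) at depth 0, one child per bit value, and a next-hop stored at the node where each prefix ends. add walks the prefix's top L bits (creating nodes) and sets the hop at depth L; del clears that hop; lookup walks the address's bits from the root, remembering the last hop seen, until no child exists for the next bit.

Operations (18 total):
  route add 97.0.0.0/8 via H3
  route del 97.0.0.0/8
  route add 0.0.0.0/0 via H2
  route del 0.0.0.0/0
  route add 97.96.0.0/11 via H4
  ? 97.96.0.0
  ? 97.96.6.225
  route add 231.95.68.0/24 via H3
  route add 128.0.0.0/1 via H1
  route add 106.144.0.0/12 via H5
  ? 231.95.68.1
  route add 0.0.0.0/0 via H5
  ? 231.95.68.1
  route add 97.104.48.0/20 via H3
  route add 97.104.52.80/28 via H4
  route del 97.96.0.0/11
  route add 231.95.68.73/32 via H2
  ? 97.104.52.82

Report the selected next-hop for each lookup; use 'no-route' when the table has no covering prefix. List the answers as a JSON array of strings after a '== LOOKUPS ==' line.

Process each operation:
  + 97.0.0.0/8 (H3) depth=8
  del 97.0.0.0/8 (clear depth 8)
  + 0.0.0.0/0 (H2) depth=0
  del 0.0.0.0/0 (clear depth 0)
  + 97.96.0.0/11 (H4) depth=11
  ? 97.96.0.0  path d0:-→d1:-→d2:-→d3:-→d4:-→d5:-→d6:-→d7:-→d8:-→d9:-→d10:-→d11:H4  best=H4
  ? 97.96.6.225  path d0:-→d1:-→d2:-→d3:-→d4:-→d5:-→d6:-→d7:-→d8:-→d9:-→d10:-→d11:H4  best=H4
  + 231.95.68.0/24 (H3) depth=24
  + 128.0.0.0/1 (H1) depth=1
  + 106.144.0.0/12 (H5) depth=12
  ? 231.95.68.1  path d0:-→d1:H1→d2:-→d3:-→d4:-→d5:-→d6:-→d7:-→d8:-→d9:-→d10:-→d11:-→d12:-→d13:-→d14:-→d15:-→d16:-→d17:-→d18:-→d19:-→d20:-→d21:-→d22:-→d23:-→d24:H3  best=H3
  + 0.0.0.0/0 (H5) depth=0
  ? 231.95.68.1  path d0:H5→d1:H1→d2:-→d3:-→d4:-→d5:-→d6:-→d7:-→d8:-→d9:-→d10:-→d11:-→d12:-→d13:-→d14:-→d15:-→d16:-→d17:-→d18:-→d19:-→d20:-→d21:-→d22:-→d23:-→d24:H3  best=H3
  + 97.104.48.0/20 (H3) depth=20
  + 97.104.52.80/28 (H4) depth=28
  del 97.96.0.0/11 (clear depth 11)
  + 231.95.68.73/32 (H2) depth=32
  ? 97.104.52.82  path d0:H5→d1:-→d2:-→d3:-→d4:-→d5:-→d6:-→d7:-→d8:-→d9:-→d10:-→d11:-→d12:-→d13:-→d14:-→d15:-→d16:-→d17:-→d18:-→d19:-→d20:H3→d21:-→d22:-→d23:-→d24:-→d25:-→d26:-→d27:-→d28:H4  best=H4

== LOOKUPS ==
["H4","H4","H3","H3","H4"]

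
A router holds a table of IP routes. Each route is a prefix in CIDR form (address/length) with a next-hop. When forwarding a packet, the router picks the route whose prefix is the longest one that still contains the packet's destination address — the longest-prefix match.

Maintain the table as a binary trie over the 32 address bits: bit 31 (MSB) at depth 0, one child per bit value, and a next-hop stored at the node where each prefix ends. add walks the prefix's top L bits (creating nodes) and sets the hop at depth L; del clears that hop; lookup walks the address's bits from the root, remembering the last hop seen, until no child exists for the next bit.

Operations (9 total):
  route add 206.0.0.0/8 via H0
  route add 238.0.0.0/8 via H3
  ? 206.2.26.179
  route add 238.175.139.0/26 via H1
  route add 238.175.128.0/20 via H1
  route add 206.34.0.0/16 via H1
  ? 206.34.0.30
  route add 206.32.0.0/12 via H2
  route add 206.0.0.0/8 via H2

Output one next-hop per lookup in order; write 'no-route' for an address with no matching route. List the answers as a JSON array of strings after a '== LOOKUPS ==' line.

Apply in order:
  add 206.0.0.0/8 -> H0 at depth 8
  add 238.0.0.0/8 -> H3 at depth 8
  lookup 206.2.26.179: bits 11001110 walk d0:-→d1:-→d2:-→d3:-→d4:-→d5:-→d6:-→d7:-→d8:H0 -> H0
  add 238.175.139.0/26 -> H1 at depth 26
  add 238.175.128.0/20 -> H1 at depth 20
  add 206.34.0.0/16 -> H1 at depth 16
  lookup 206.34.0.30: bits 1100111000100010 walk d0:-→d1:-→d2:-→d3:-→d4:-→d5:-→d6:-→d7:-→d8:H0→d9:-→d10:-→d11:-→d12:-→d13:-→d14:-→d15:-→d16:H1 -> H1
  add 206.32.0.0/12 -> H2 at depth 12
  add 206.0.0.0/8 -> H2 at depth 8

== LOOKUPS ==
["H0","H1"]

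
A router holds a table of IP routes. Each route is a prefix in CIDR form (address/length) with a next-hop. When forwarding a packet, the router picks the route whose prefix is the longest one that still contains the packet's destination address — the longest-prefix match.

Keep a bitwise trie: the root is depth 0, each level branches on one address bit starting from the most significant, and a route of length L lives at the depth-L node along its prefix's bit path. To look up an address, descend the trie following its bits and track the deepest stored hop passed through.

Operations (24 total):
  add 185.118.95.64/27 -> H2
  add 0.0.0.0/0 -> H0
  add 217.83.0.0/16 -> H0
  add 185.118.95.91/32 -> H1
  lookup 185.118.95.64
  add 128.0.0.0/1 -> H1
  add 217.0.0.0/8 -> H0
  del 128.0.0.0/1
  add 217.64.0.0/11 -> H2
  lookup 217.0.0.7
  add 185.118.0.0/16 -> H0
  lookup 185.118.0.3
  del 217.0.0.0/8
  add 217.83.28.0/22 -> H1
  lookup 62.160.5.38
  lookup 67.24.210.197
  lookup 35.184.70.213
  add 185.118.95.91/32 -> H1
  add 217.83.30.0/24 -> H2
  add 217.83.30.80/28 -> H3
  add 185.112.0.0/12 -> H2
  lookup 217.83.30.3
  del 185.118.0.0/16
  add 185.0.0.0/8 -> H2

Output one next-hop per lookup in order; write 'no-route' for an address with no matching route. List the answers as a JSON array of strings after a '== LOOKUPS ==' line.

Apply in order:
  + 185.118.95.64/27 (H2) depth=27
  + 0.0.0.0/0 (H0) depth=0
  + 217.83.0.0/16 (H0) depth=16
  + 185.118.95.91/32 (H1) depth=32
  lookup 185.118.95.64: bits 101110010111011001011111010 walk d0:H0→d1:-→d2:-→d3:-→d4:-→d5:-→d6:-→d7:-→d8:-→d9:-→d10:-→d11:-→d12:-→d13:-→d14:-→d15:-→d16:-→d17:-→d18:-→d19:-→d20:-→d21:-→d22:-→d23:-→d24:-→d25:-→d26:-→d27:H2 -> H2
  + 128.0.0.0/1 (H1) depth=1
  + 217.0.0.0/8 (H0) depth=8
  - 128.0.0.0/1 clear@1
  + 217.64.0.0/11 (H2) depth=11
  lookup 217.0.0.7: bits 110110010 walk d0:H0→d1:-→d2:-→d3:-→d4:-→d5:-→d6:-→d7:-→d8:H0→d9:- -> H0
  + 185.118.0.0/16 (H0) depth=16
  lookup 185.118.0.3: bits 10111001011101100 walk d0:H0→d1:-→d2:-→d3:-→d4:-→d5:-→d6:-→d7:-→d8:-→d9:-→d10:-→d11:-→d12:-→d13:-→d14:-→d15:-→d16:H0→d17:- -> H0
  - 217.0.0.0/8 clear@8
  + 217.83.28.0/22 (H1) depth=22
  lookup 62.160.5.38: bits ε walk d0:H0 -> H0
  lookup 67.24.210.197: bits ε walk d0:H0 -> H0
  lookup 35.184.70.213: bits ε walk d0:H0 -> H0
  + 185.118.95.91/32 (H1) depth=32
  + 217.83.30.0/24 (H2) depth=24
  + 217.83.30.80/28 (H3) depth=28
  + 185.112.0.0/12 (H2) depth=12
  lookup 217.83.30.3: bits 1101100101010011000111100 walk d0:H0→d1:-→d2:-→d3:-→d4:-→d5:-→d6:-→d7:-→d8:-→d9:-→d10:-→d11:H2→d12:-→d13:-→d14:-→d15:-→d16:H0→d17:-→d18:-→d19:-→d20:-→d21:-→d22:H1→d23:-→d24:H2→d25:- -> H2
  - 185.118.0.0/16 clear@16
  + 185.0.0.0/8 (H2) depth=8

== LOOKUPS ==
["H2","H0","H0","H0","H0","H0","H2"]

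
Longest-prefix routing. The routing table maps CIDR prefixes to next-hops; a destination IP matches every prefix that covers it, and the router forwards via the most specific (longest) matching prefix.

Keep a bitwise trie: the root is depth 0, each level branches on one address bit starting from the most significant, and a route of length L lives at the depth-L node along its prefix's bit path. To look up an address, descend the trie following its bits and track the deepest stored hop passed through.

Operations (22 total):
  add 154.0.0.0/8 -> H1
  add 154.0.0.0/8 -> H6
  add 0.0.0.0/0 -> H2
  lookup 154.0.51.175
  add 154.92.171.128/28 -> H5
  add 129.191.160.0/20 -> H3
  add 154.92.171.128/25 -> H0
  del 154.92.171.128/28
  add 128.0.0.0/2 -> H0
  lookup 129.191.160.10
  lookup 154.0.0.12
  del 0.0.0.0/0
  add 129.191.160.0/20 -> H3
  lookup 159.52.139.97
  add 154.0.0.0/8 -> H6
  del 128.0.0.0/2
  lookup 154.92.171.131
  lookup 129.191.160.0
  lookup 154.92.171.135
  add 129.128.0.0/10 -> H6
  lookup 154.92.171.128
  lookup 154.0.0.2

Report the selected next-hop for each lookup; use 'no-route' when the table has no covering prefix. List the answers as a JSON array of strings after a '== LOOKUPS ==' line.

Apply in order:
  + 154.0.0.0/8 (H1) depth=8
  + 154.0.0.0/8 (H6) depth=8
  + 0.0.0.0/0 (H2) depth=0
  lookup 154.0.51.175: bits 10011010 walk d0:H2→d1:-→d2:-→d3:-→d4:-→d5:-→d6:-→d7:-→d8:H6 -> H6
  + 154.92.171.128/28 (H5) depth=28
  + 129.191.160.0/20 (H3) depth=20
  + 154.92.171.128/25 (H0) depth=25
  - 154.92.171.128/28 clear@28
  + 128.0.0.0/2 (H0) depth=2
  lookup 129.191.160.10: bits 10000001101111111010 walk d0:H2→d1:-→d2:H0→d3:-→d4:-→d5:-→d6:-→d7:-→d8:-→d9:-→d10:-→d11:-→d12:-→d13:-→d14:-→d15:-→d16:-→d17:-→d18:-→d19:-→d20:H3 -> H3
  lookup 154.0.0.12: bits 100110100 walk d0:H2→d1:-→d2:H0→d3:-→d4:-→d5:-→d6:-→d7:-→d8:H6→d9:- -> H6
  - 0.0.0.0/0 clear@0
  + 129.191.160.0/20 (H3) depth=20
  lookup 159.52.139.97: bits 10011 walk d0:-→d1:-→d2:H0→d3:-→d4:-→d5:- -> H0
  + 154.0.0.0/8 (H6) depth=8
  - 128.0.0.0/2 clear@2
  lookup 154.92.171.131: bits 1001101001011100101010111000 walk d0:-→d1:-→d2:-→d3:-→d4:-→d5:-→d6:-→d7:-→d8:H6→d9:-→d10:-→d11:-→d12:-→d13:-→d14:-→d15:-→d16:-→d17:-→d18:-→d19:-→d20:-→d21:-→d22:-→d23:-→d24:-→d25:H0→d26:-→d27:-→d28:- -> H0
  lookup 129.191.160.0: bits 10000001101111111010 walk d0:-→d1:-→d2:-→d3:-→d4:-→d5:-→d6:-→d7:-→d8:-→d9:-→d10:-→d11:-→d12:-→d13:-→d14:-→d15:-→d16:-→d17:-→d18:-→d19:-→d20:H3 -> H3
  lookup 154.92.171.135: bits 1001101001011100101010111000 walk d0:-→d1:-→d2:-→d3:-→d4:-→d5:-→d6:-→d7:-→d8:H6→d9:-→d10:-→d11:-→d12:-→d13:-→d14:-→d15:-→d16:-→d17:-→d18:-→d19:-→d20:-→d21:-→d22:-→d23:-→d24:-→d25:H0→d26:-→d27:-→d28:- -> H0
  + 129.128.0.0/10 (H6) depth=10
  lookup 154.92.171.128: bits 1001101001011100101010111000 walk d0:-→d1:-→d2:-→d3:-→d4:-→d5:-→d6:-→d7:-→d8:H6→d9:-→d10:-→d11:-→d12:-→d13:-→d14:-→d15:-→d16:-→d17:-→d18:-→d19:-→d20:-→d21:-→d22:-→d23:-→d24:-→d25:H0→d26:-→d27:-→d28:- -> H0
  lookup 154.0.0.2: bits 100110100 walk d0:-→d1:-→d2:-→d3:-→d4:-→d5:-→d6:-→d7:-→d8:H6→d9:- -> H6

== LOOKUPS ==
["H6","H3","H6","H0","H0","H3","H0","H0","H6"]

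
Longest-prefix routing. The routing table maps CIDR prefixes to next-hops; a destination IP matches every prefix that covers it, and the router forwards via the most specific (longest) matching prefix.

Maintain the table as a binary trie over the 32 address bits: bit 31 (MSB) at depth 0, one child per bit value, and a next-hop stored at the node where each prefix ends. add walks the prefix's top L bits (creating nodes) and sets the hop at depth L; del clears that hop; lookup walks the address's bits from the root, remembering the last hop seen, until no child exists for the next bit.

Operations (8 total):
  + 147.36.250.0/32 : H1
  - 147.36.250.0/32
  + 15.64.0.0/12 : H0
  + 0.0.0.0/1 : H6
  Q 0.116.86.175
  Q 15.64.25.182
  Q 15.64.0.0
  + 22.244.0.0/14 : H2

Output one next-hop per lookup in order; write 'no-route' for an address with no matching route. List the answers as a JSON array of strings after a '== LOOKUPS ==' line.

Trace:
  add 147.36.250.0/32 -> H1 at depth 32
  del 147.36.250.0/32 (clear depth 32)
  add 15.64.0.0/12 -> H0 at depth 12
  add 0.0.0.0/1 -> H6 at depth 1
  Q 0.116.86.175: descend 0000 ; hops seen [H6] ; pick H6
  Q 15.64.25.182: descend 000011110100 ; hops seen [H6,H0] ; pick H0
  Q 15.64.0.0: descend 000011110100 ; hops seen [H6,H0] ; pick H0
  add 22.244.0.0/14 -> H2 at depth 14

== LOOKUPS ==
["H6","H0","H0"]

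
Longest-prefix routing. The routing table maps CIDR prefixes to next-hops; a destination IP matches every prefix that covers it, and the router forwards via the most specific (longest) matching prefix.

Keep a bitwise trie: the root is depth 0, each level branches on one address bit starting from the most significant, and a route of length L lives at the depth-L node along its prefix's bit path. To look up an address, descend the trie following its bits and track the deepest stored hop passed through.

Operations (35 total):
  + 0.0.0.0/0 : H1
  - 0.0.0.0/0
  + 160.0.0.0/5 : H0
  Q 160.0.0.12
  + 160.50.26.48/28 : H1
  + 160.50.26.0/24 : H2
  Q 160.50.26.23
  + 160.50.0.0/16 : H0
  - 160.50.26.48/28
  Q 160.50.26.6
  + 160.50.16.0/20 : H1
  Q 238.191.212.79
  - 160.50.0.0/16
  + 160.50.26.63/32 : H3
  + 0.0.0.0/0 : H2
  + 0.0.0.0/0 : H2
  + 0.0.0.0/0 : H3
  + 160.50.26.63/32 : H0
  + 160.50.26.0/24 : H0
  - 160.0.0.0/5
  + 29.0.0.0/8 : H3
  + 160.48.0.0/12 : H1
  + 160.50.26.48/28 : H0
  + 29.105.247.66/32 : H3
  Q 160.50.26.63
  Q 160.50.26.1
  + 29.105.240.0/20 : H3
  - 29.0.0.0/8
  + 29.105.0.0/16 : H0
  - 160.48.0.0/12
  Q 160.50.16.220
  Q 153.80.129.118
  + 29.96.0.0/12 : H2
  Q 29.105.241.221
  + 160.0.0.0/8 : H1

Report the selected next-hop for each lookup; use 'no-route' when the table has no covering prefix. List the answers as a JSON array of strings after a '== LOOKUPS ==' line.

Apply in order:
  add 0.0.0.0/0 -> H1 at depth 0
  del 0.0.0.0/0 (clear depth 0)
  add 160.0.0.0/5 -> H0 at depth 5
  Q 160.0.0.12: descend 10100 ; hops seen [H0] ; pick H0
  add 160.50.26.48/28 -> H1 at depth 28
  add 160.50.26.0/24 -> H2 at depth 24
  Q 160.50.26.23: descend 10100000001100100001101000 ; hops seen [H0,H2] ; pick H2
  add 160.50.0.0/16 -> H0 at depth 16
  del 160.50.26.48/28 (clear depth 28)
  Q 160.50.26.6: descend 10100000001100100001101000 ; hops seen [H0,H0,H2] ; pick H2
  add 160.50.16.0/20 -> H1 at depth 20
  Q 238.191.212.79: descend 1 ; hops seen [∅] ; pick no-route
  del 160.50.0.0/16 (clear depth 16)
  add 160.50.26.63/32 -> H3 at depth 32
  add 0.0.0.0/0 -> H2 at depth 0
  add 0.0.0.0/0 -> H2 at depth 0
  add 0.0.0.0/0 -> H3 at depth 0
  add 160.50.26.63/32 -> H0 at depth 32
  add 160.50.26.0/24 -> H0 at depth 24
  del 160.0.0.0/5 (clear depth 5)
  add 29.0.0.0/8 -> H3 at depth 8
  add 160.48.0.0/12 -> H1 at depth 12
  add 160.50.26.48/28 -> H0 at depth 28
  add 29.105.247.66/32 -> H3 at depth 32
  Q 160.50.26.63: descend 10100000001100100001101000111111 ; hops seen [H3,H1,H1,H0,H0,H0] ; pick H0
  Q 160.50.26.1: descend 10100000001100100001101000 ; hops seen [H3,H1,H1,H0] ; pick H0
  add 29.105.240.0/20 -> H3 at depth 20
  del 29.0.0.0/8 (clear depth 8)
  add 29.105.0.0/16 -> H0 at depth 16
  del 160.48.0.0/12 (clear depth 12)
  Q 160.50.16.220: descend 10100000001100100001 ; hops seen [H3,H1] ; pick H1
  Q 153.80.129.118: descend 10 ; hops seen [H3] ; pick H3
  add 29.96.0.0/12 -> H2 at depth 12
  Q 29.105.241.221: descend 000111010110100111110 ; hops seen [H3,H2,H0,H3] ; pick H3
  add 160.0.0.0/8 -> H1 at depth 8

== LOOKUPS ==
["H0","H2","H2","no-route","H0","H0","H1","H3","H3"]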